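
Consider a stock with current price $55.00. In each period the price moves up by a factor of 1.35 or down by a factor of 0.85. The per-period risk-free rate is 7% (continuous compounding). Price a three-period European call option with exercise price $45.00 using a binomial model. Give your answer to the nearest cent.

Risk-neutral probability p = (e^0.07 − 0.85)/(1.35 − 0.85) = 0.2225/0.5000 = 0.4450
Terminal stock prices: S_uuu = 135.3, S_uud = 85.2, S_udd = 53.65, S_ddd = 33.78
Terminal payoffs (S − K): max(90.32, 0) = 90.32, max(40.2, 0) = 40.2, max(8.646, 0) = 8.646, max(-11.22, 0) = 0
Node uu (S = 100.2): V_uu = e^(−0.07)·[0.4450·90.3206 + 0.5550·40.2019] = 58.2798
Node ud (S = 63.11): V_ud = e^(−0.07)·[0.4450·40.2019 + 0.5550·8.6456] = 21.1548
Node dd (S = 39.74): V_dd = e^(−0.07)·[0.4450·8.6456 + 0.5550·0.0000] = 3.5873
Node u (S = 74.25): V_u = e^(−0.07)·[0.4450·58.2798 + 0.5550·21.1548] = 35.1289
Node d (S = 46.75): V_d = e^(−0.07)·[0.4450·21.1548 + 0.5550·3.5873] = 10.6341
Node 0 (S = 55): V_0 = e^(−0.07)·[0.4450·35.1289 + 0.5550·10.6341] = 20.0788

$20.08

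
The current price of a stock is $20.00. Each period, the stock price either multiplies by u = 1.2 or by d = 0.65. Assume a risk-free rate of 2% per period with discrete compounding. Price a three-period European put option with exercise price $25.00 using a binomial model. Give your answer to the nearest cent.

$6.30

Risk-neutral probability p = (1 + 0.02 − 0.65)/(1.2 − 0.65) = 0.3700/0.5500 = 0.6727
Terminal stock prices: S_uuu = 34.56, S_uud = 18.72, S_udd = 10.14, S_ddd = 5.492
Terminal payoffs (K − S): max(-9.56, 0) = 0, max(6.28, 0) = 6.28, max(14.86, 0) = 14.86, max(19.51, 0) = 19.51
Node uu (S = 28.8): V_uu = 1/1.02·[0.6727·0.0000 + 0.3273·6.2800] = 2.0150
Node ud (S = 15.6): V_ud = 1/1.02·[0.6727·6.2800 + 0.3273·14.8600] = 8.9098
Node dd (S = 8.45): V_dd = 1/1.02·[0.6727·14.8600 + 0.3273·19.5075] = 16.0598
Node u (S = 24): V_u = 1/1.02·[0.6727·2.0150 + 0.3273·8.9098] = 4.1877
Node d (S = 13): V_d = 1/1.02·[0.6727·8.9098 + 0.3273·16.0598] = 11.0292
Node 0 (S = 20): V_0 = 1/1.02·[0.6727·4.1877 + 0.3273·11.0292] = 6.3007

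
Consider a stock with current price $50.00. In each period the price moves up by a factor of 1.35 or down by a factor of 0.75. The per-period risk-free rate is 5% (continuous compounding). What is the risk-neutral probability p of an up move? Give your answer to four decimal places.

p = 0.5021

Risk-neutral probability p = (e^0.05 − 0.75)/(1.35 − 0.75) = 0.3013/0.6000 = 0.5021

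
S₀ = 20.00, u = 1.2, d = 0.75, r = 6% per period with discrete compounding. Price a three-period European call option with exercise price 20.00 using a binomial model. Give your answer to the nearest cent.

Risk-neutral probability p = (1 + 0.06 − 0.75)/(1.2 − 0.75) = 0.3100/0.4500 = 0.6889
Terminal stock prices: S_uuu = 34.56, S_uud = 21.6, S_udd = 13.5, S_ddd = 8.438
Terminal payoffs (S − K): max(14.56, 0) = 14.56, max(1.6, 0) = 1.6, max(-6.5, 0) = 0, max(-11.56, 0) = 0
Node uu (S = 28.8): V_uu = 1/1.06·[0.6889·14.5600 + 0.3111·1.6000] = 9.9321
Node ud (S = 18): V_ud = 1/1.06·[0.6889·1.6000 + 0.3111·0.0000] = 1.0398
Node dd (S = 11.25): V_dd = 1/1.06·[0.6889·0.0000 + 0.3111·0.0000] = 0.0000
Node u (S = 24): V_u = 1/1.06·[0.6889·9.9321 + 0.3111·1.0398] = 6.7600
Node d (S = 15): V_d = 1/1.06·[0.6889·1.0398 + 0.3111·0.0000] = 0.6758
Node 0 (S = 20): V_0 = 1/1.06·[0.6889·6.7600 + 0.3111·0.6758] = 4.5916

4.59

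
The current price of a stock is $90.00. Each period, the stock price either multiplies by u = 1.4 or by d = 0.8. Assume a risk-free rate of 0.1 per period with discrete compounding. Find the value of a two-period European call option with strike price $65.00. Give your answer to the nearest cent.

Risk-neutral probability p = (1 + 0.1 − 0.8)/(1.4 − 0.8) = 0.3000/0.6000 = 0.5000
Terminal stock prices: S_uu = 176.4, S_ud = 100.8, S_dd = 57.6
Terminal payoffs (S − K): max(111.4, 0) = 111.4, max(35.8, 0) = 35.8, max(-7.4, 0) = 0
Node u (S = 126): V_u = 1/1.1·[0.5000·111.4000 + 0.5000·35.8000] = 66.9091
Node d (S = 72): V_d = 1/1.1·[0.5000·35.8000 + 0.5000·0.0000] = 16.2727
Node 0 (S = 90): V_0 = 1/1.1·[0.5000·66.9091 + 0.5000·16.2727] = 37.8099

$37.81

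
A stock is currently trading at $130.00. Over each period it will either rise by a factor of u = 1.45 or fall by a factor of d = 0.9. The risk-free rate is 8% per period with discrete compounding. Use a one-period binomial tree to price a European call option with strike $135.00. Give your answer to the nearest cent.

$16.21

Risk-neutral probability p = (1 + 0.08 − 0.9)/(1.45 − 0.9) = 0.1800/0.5500 = 0.3273
Terminal stock prices: S_u = 188.5, S_d = 117
Terminal payoffs (S − K): max(53.5, 0) = 53.5, max(-18, 0) = 0
Node 0 (S = 130): V_0 = 1/1.08·[0.3273·53.5000 + 0.6727·0.0000] = 16.2121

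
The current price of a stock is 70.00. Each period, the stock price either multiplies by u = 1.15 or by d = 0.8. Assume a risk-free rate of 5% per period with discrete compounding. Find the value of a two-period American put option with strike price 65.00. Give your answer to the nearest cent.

2.56

Risk-neutral probability p = (1 + 0.05 − 0.8)/(1.15 − 0.8) = 0.2500/0.3500 = 0.7143
Terminal stock prices: S_uu = 92.57, S_ud = 64.4, S_dd = 44.8
Terminal payoffs (K − S): max(-27.57, 0) = 0, max(0.6, 0) = 0.6, max(20.2, 0) = 20.2
Node u (S = 80.5): continuation = 1/1.05·[0.7143·0.0000 + 0.2857·0.6000] = 0.1633; exercise value = 0.0000 ≤ continuation, so V_u = 0.1633
Node d (S = 56): continuation = 1/1.05·[0.7143·0.6000 + 0.2857·20.2000] = 5.9048; exercise value = 9.0000 > continuation, so V_d = 9.0000 (exercise)
Node 0 (S = 70): continuation = 1/1.05·[0.7143·0.1633 + 0.2857·9.0000] = 2.5600; exercise value = 0.0000 ≤ continuation, so V_0 = 2.5600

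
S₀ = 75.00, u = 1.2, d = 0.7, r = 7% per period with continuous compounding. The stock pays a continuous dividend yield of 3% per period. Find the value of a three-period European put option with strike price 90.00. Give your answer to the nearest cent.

Per-period risk-free factor R = e^0.07 = 1.0725; dividend-adjusted growth = e^(0.07−0.03) = 1.0408.
Risk-neutral probability p = (1.0408 − 0.7)/(1.2 − 0.7) = 0.3408/0.5000 = 0.6816
Terminal stock prices: S_uuu = 129.6, S_uud = 75.6, S_udd = 44.1, S_ddd = 25.72
Terminal payoffs (K − S): max(-39.6, 0) = 0, max(14.4, 0) = 14.4, max(45.9, 0) = 45.9, max(64.28, 0) = 64.28
Node uu (S = 108): V_uu = e^(−0.07)·[0.6816·0.0000 + 0.3184·14.4000] = 4.2747
Node ud (S = 63): V_ud = e^(−0.07)·[0.6816·14.4000 + 0.3184·45.9000] = 22.7774
Node dd (S = 36.75): V_dd = e^(−0.07)·[0.6816·45.9000 + 0.3184·64.2750] = 48.2516
Node u (S = 90): V_u = e^(−0.07)·[0.6816·4.2747 + 0.3184·22.7774] = 9.4783
Node d (S = 52.5): V_d = e^(−0.07)·[0.6816·22.7774 + 0.3184·48.2516] = 28.7996
Node 0 (S = 75): V_0 = e^(−0.07)·[0.6816·9.4783 + 0.3184·28.7996] = 14.5731

14.57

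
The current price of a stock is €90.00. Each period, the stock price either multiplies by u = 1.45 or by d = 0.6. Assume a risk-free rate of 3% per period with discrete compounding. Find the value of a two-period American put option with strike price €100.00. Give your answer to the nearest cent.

€27.18

Risk-neutral probability p = (1 + 0.03 − 0.6)/(1.45 − 0.6) = 0.4300/0.8500 = 0.5059
Terminal stock prices: S_uu = 189.2, S_ud = 78.3, S_dd = 32.4
Terminal payoffs (K − S): max(-89.22, 0) = 0, max(21.7, 0) = 21.7, max(67.6, 0) = 67.6
Node u (S = 130.5): continuation = 1/1.03·[0.5059·0.0000 + 0.4941·21.7000] = 10.4101; exercise value = 0.0000 ≤ continuation, so V_u = 10.4101
Node d (S = 54): continuation = 1/1.03·[0.5059·21.7000 + 0.4941·67.6000] = 43.0874; exercise value = 46.0000 > continuation, so V_d = 46.0000 (exercise)
Node 0 (S = 90): continuation = 1/1.03·[0.5059·10.4101 + 0.4941·46.0000] = 27.1803; exercise value = 10.0000 ≤ continuation, so V_0 = 27.1803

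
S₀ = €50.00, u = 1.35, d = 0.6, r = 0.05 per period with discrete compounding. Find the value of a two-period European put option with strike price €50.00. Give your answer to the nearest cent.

€8.78

Risk-neutral probability p = (1 + 0.05 − 0.6)/(1.35 − 0.6) = 0.4500/0.7500 = 0.6000
Terminal stock prices: S_uu = 91.13, S_ud = 40.5, S_dd = 18
Terminal payoffs (K − S): max(-41.13, 0) = 0, max(9.5, 0) = 9.5, max(32, 0) = 32
Node u (S = 67.5): V_u = 1/1.05·[0.6000·0.0000 + 0.4000·9.5000] = 3.6190
Node d (S = 30): V_d = 1/1.05·[0.6000·9.5000 + 0.4000·32.0000] = 17.6190
Node 0 (S = 50): V_0 = 1/1.05·[0.6000·3.6190 + 0.4000·17.6190] = 8.7800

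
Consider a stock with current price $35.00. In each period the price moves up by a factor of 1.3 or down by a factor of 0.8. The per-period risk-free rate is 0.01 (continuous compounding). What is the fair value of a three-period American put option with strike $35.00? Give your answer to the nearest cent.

Risk-neutral probability p = (e^0.01 − 0.8)/(1.3 − 0.8) = 0.2101/0.5000 = 0.4201
Terminal stock prices: S_uuu = 76.89, S_uud = 47.32, S_udd = 29.12, S_ddd = 17.92
Terminal payoffs (K − S): max(-41.89, 0) = 0, max(-12.32, 0) = 0, max(5.88, 0) = 5.88, max(17.08, 0) = 17.08
Node uu (S = 59.15): continuation = e^(−0.01)·[0.4201·0.0000 + 0.5799·0.0000] = 0.0000; exercise value = 0.0000 ≤ continuation, so V_uu = 0.0000
Node ud (S = 36.4): continuation = e^(−0.01)·[0.4201·0.0000 + 0.5799·5.8800] = 3.3759; exercise value = 0.0000 ≤ continuation, so V_ud = 3.3759
Node dd (S = 22.4): continuation = e^(−0.01)·[0.4201·5.8800 + 0.5799·17.0800] = 12.2517; exercise value = 12.6000 > continuation, so V_dd = 12.6000 (exercise)
Node u (S = 45.5): continuation = e^(−0.01)·[0.4201·0.0000 + 0.5799·3.3759] = 1.9382; exercise value = 0.0000 ≤ continuation, so V_u = 1.9382
Node d (S = 28): continuation = e^(−0.01)·[0.4201·3.3759 + 0.5799·12.6000] = 8.6381; exercise value = 7.0000 ≤ continuation, so V_d = 8.6381
Node 0 (S = 35): continuation = e^(−0.01)·[0.4201·1.9382 + 0.5799·8.6381] = 5.7655; exercise value = 0.0000 ≤ continuation, so V_0 = 5.7655

$5.77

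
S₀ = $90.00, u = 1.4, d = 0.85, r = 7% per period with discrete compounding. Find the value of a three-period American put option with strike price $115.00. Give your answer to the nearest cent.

Risk-neutral probability p = (1 + 0.07 − 0.85)/(1.4 − 0.85) = 0.2200/0.5500 = 0.4000
Terminal stock prices: S_uuu = 247, S_uud = 149.9, S_udd = 91.03, S_ddd = 55.27
Terminal payoffs (K − S): max(-132, 0) = 0, max(-34.94, 0) = 0, max(23.97, 0) = 23.97, max(59.73, 0) = 59.73
Node uu (S = 176.4): continuation = 1/1.07·[0.4000·0.0000 + 0.6000·0.0000] = 0.0000; exercise value = 0.0000 ≤ continuation, so V_uu = 0.0000
Node ud (S = 107.1): continuation = 1/1.07·[0.4000·0.0000 + 0.6000·23.9650] = 13.4383; exercise value = 7.9000 ≤ continuation, so V_ud = 13.4383
Node dd (S = 65.02): continuation = 1/1.07·[0.4000·23.9650 + 0.6000·59.7288] = 42.4516; exercise value = 49.9750 > continuation, so V_dd = 49.9750 (exercise)
Node u (S = 126): continuation = 1/1.07·[0.4000·0.0000 + 0.6000·13.4383] = 7.5355; exercise value = 0.0000 ≤ continuation, so V_u = 7.5355
Node d (S = 76.5): continuation = 1/1.07·[0.4000·13.4383 + 0.6000·49.9750] = 33.0470; exercise value = 38.5000 > continuation, so V_d = 38.5000 (exercise)
Node 0 (S = 90): continuation = 1/1.07·[0.4000·7.5355 + 0.6000·38.5000] = 24.4058; exercise value = 25.0000 > continuation, so V_0 = 25.0000 (exercise)

$25.00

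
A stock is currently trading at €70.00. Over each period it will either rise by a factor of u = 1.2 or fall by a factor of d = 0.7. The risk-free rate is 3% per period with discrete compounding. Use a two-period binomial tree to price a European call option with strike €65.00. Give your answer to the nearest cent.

€14.70

Risk-neutral probability p = (1 + 0.03 − 0.7)/(1.2 − 0.7) = 0.3300/0.5000 = 0.6600
Terminal stock prices: S_uu = 100.8, S_ud = 58.8, S_dd = 34.3
Terminal payoffs (S − K): max(35.8, 0) = 35.8, max(-6.2, 0) = 0, max(-30.7, 0) = 0
Node u (S = 84): V_u = 1/1.03·[0.6600·35.8000 + 0.3400·0.0000] = 22.9398
Node d (S = 49): V_d = 1/1.03·[0.6600·0.0000 + 0.3400·0.0000] = 0.0000
Node 0 (S = 70): V_0 = 1/1.03·[0.6600·22.9398 + 0.3400·0.0000] = 14.6993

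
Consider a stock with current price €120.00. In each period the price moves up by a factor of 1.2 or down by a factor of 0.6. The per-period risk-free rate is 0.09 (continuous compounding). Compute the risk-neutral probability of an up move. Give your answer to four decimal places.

Risk-neutral probability p = (e^0.09 − 0.6)/(1.2 − 0.6) = 0.4942/0.6000 = 0.8236

p = 0.8236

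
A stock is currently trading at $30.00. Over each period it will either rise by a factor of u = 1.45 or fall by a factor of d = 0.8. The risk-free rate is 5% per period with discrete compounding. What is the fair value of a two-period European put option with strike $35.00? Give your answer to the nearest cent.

$5.51

Risk-neutral probability p = (1 + 0.05 − 0.8)/(1.45 − 0.8) = 0.2500/0.6500 = 0.3846
Terminal stock prices: S_uu = 63.08, S_ud = 34.8, S_dd = 19.2
Terminal payoffs (K − S): max(-28.08, 0) = 0, max(0.2, 0) = 0.2, max(15.8, 0) = 15.8
Node u (S = 43.5): V_u = 1/1.05·[0.3846·0.0000 + 0.6154·0.2000] = 0.1172
Node d (S = 24): V_d = 1/1.05·[0.3846·0.2000 + 0.6154·15.8000] = 9.3333
Node 0 (S = 30): V_0 = 1/1.05·[0.3846·0.1172 + 0.6154·9.3333] = 5.5130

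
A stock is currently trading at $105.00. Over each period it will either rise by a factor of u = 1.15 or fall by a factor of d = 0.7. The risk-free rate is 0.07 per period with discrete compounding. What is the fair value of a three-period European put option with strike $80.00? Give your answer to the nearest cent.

$1.53

Risk-neutral probability p = (1 + 0.07 − 0.7)/(1.15 − 0.7) = 0.3700/0.4500 = 0.8222
Terminal stock prices: S_uuu = 159.7, S_uud = 97.2, S_udd = 59.17, S_ddd = 36.01
Terminal payoffs (K − S): max(-79.69, 0) = 0, max(-17.2, 0) = 0, max(20.83, 0) = 20.83, max(43.99, 0) = 43.99
Node uu (S = 138.9): V_uu = 1/1.07·[0.8222·0.0000 + 0.1778·0.0000] = 0.0000
Node ud (S = 84.52): V_ud = 1/1.07·[0.8222·0.0000 + 0.1778·20.8325] = 3.4613
Node dd (S = 51.45): V_dd = 1/1.07·[0.8222·20.8325 + 0.1778·43.9850] = 23.3164
Node u (S = 120.7): V_u = 1/1.07·[0.8222·0.0000 + 0.1778·3.4613] = 0.5751
Node d (S = 73.5): V_d = 1/1.07·[0.8222·3.4613 + 0.1778·23.3164] = 6.5337
Node 0 (S = 105): V_0 = 1/1.07·[0.8222·0.5751 + 0.1778·6.5337] = 1.5275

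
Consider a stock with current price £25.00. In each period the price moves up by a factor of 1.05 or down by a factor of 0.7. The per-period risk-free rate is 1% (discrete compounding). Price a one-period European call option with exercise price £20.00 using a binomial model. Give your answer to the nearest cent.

Risk-neutral probability p = (1 + 0.01 − 0.7)/(1.05 − 0.7) = 0.3100/0.3500 = 0.8857
Terminal stock prices: S_u = 26.25, S_d = 17.5
Terminal payoffs (S − K): max(6.25, 0) = 6.25, max(-2.5, 0) = 0
Node 0 (S = 25): V_0 = 1/1.01·[0.8857·6.2500 + 0.1143·0.0000] = 5.4809

£5.48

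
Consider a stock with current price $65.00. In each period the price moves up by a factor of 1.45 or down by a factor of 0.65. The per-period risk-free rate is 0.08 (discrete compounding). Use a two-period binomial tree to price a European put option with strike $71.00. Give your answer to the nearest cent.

$12.14

Risk-neutral probability p = (1 + 0.08 − 0.65)/(1.45 − 0.65) = 0.4300/0.8000 = 0.5375
Terminal stock prices: S_uu = 136.7, S_ud = 61.26, S_dd = 27.46
Terminal payoffs (K − S): max(-65.66, 0) = 0, max(9.737, 0) = 9.737, max(43.54, 0) = 43.54
Node u (S = 94.25): V_u = 1/1.08·[0.5375·0.0000 + 0.4625·9.7375] = 4.1700
Node d (S = 42.25): V_d = 1/1.08·[0.5375·9.7375 + 0.4625·43.5375] = 23.4907
Node 0 (S = 65): V_0 = 1/1.08·[0.5375·4.1700 + 0.4625·23.4907] = 12.1350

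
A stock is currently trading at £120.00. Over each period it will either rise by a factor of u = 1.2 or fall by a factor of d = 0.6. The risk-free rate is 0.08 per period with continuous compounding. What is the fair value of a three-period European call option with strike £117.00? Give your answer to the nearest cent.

£37.15

Risk-neutral probability p = (e^0.08 − 0.6)/(1.2 − 0.6) = 0.4833/0.6000 = 0.8055
Terminal stock prices: S_uuu = 207.4, S_uud = 103.7, S_udd = 51.84, S_ddd = 25.92
Terminal payoffs (S − K): max(90.36, 0) = 90.36, max(-13.32, 0) = 0, max(-65.16, 0) = 0, max(-91.08, 0) = 0
Node uu (S = 172.8): V_uu = e^(−0.08)·[0.8055·90.3600 + 0.1945·0.0000] = 67.1872
Node ud (S = 86.4): V_ud = e^(−0.08)·[0.8055·0.0000 + 0.1945·0.0000] = 0.0000
Node dd (S = 43.2): V_dd = e^(−0.08)·[0.8055·0.0000 + 0.1945·0.0000] = 0.0000
Node u (S = 144): V_u = e^(−0.08)·[0.8055·67.1872 + 0.1945·0.0000] = 49.9571
Node d (S = 72): V_d = e^(−0.08)·[0.8055·0.0000 + 0.1945·0.0000] = 0.0000
Node 0 (S = 120): V_0 = e^(−0.08)·[0.8055·49.9571 + 0.1945·0.0000] = 37.1456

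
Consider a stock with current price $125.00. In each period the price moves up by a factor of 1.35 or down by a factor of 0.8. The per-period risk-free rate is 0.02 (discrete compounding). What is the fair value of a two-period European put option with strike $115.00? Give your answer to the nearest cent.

Risk-neutral probability p = (1 + 0.02 − 0.8)/(1.35 − 0.8) = 0.2200/0.5500 = 0.4000
Terminal stock prices: S_uu = 227.8, S_ud = 135, S_dd = 80
Terminal payoffs (K − S): max(-112.8, 0) = 0, max(-20, 0) = 0, max(35, 0) = 35
Node u (S = 168.8): V_u = 1/1.02·[0.4000·0.0000 + 0.6000·0.0000] = 0.0000
Node d (S = 100): V_d = 1/1.02·[0.4000·0.0000 + 0.6000·35.0000] = 20.5882
Node 0 (S = 125): V_0 = 1/1.02·[0.4000·0.0000 + 0.6000·20.5882] = 12.1107

$12.11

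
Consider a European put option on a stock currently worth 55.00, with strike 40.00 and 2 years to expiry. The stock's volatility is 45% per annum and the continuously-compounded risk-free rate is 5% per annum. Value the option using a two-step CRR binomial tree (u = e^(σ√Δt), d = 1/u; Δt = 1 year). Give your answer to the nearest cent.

CRR parameters: u = e^(σ√Δt) = e^(0.45·√1) = 1.5683, d = 1/u = 0.6376
Per-period rate: rΔt = 0.05·1 = 0.05, so R = e^0.05 = 1.0513
Risk-neutral probability p = (e^0.05 − 0.6376)/(1.5683 − 0.6376) = 0.4136/0.9307 = 0.4445
Terminal stock prices: S_uu = 135.3, S_ud = 55, S_dd = 22.36
Terminal payoffs (K − S): max(-95.28, 0) = 0, max(-15, 0) = 0, max(17.64, 0) = 17.64
Node u (S = 86.26): V_u = e^(−0.05)·[0.4445·0.0000 + 0.5555·0.0000] = 0.0000
Node d (S = 35.07): V_d = e^(−0.05)·[0.4445·0.0000 + 0.5555·17.6387] = 9.3212
Node 0 (S = 55): V_0 = e^(−0.05)·[0.4445·0.0000 + 0.5555·9.3212] = 4.9259

4.93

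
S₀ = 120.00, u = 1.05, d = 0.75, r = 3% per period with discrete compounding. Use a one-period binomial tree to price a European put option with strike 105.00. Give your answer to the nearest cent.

0.97

Risk-neutral probability p = (1 + 0.03 − 0.75)/(1.05 − 0.75) = 0.2800/0.3000 = 0.9333
Terminal stock prices: S_u = 126, S_d = 90
Terminal payoffs (K − S): max(-21, 0) = 0, max(15, 0) = 15
Node 0 (S = 120): V_0 = 1/1.03·[0.9333·0.0000 + 0.0667·15.0000] = 0.9709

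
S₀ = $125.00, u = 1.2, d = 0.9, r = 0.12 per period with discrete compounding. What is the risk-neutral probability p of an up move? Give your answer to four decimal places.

p = 0.7333

Risk-neutral probability p = (1 + 0.12 − 0.9)/(1.2 − 0.9) = 0.2200/0.3000 = 0.7333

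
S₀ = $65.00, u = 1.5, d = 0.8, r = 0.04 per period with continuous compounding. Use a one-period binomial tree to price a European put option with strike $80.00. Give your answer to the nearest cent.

Risk-neutral probability p = (e^0.04 − 0.8)/(1.5 − 0.8) = 0.2408/0.7000 = 0.3440
Terminal stock prices: S_u = 97.5, S_d = 52
Terminal payoffs (K − S): max(-17.5, 0) = 0, max(28, 0) = 28
Node 0 (S = 65): V_0 = e^(−0.04)·[0.3440·0.0000 + 0.6560·28.0000] = 17.6474

$17.65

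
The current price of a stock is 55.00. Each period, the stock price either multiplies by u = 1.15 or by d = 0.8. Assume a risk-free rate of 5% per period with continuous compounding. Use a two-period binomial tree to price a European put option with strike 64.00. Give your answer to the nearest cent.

6.98

Risk-neutral probability p = (e^0.05 − 0.8)/(1.15 − 0.8) = 0.2513/0.3500 = 0.7179
Terminal stock prices: S_uu = 72.74, S_ud = 50.6, S_dd = 35.2
Terminal payoffs (K − S): max(-8.737, 0) = 0, max(13.4, 0) = 13.4, max(28.8, 0) = 28.8
Node u (S = 63.25): V_u = e^(−0.05)·[0.7179·0.0000 + 0.2821·13.4000] = 3.5956
Node d (S = 44): V_d = e^(−0.05)·[0.7179·13.4000 + 0.2821·28.8000] = 16.8787
Node 0 (S = 55): V_0 = e^(−0.05)·[0.7179·3.5956 + 0.2821·16.8787] = 6.9844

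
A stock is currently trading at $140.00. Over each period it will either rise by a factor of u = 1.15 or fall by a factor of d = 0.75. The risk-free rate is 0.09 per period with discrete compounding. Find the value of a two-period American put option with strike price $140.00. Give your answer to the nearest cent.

Risk-neutral probability p = (1 + 0.09 − 0.75)/(1.15 − 0.75) = 0.3400/0.4000 = 0.8500
Terminal stock prices: S_uu = 185.1, S_ud = 120.8, S_dd = 78.75
Terminal payoffs (K − S): max(-45.15, 0) = 0, max(19.25, 0) = 19.25, max(61.25, 0) = 61.25
Node u (S = 161): continuation = 1/1.09·[0.8500·0.0000 + 0.1500·19.2500] = 2.6491; exercise value = 0.0000 ≤ continuation, so V_u = 2.6491
Node d (S = 105): continuation = 1/1.09·[0.8500·19.2500 + 0.1500·61.2500] = 23.4404; exercise value = 35.0000 > continuation, so V_d = 35.0000 (exercise)
Node 0 (S = 140): continuation = 1/1.09·[0.8500·2.6491 + 0.1500·35.0000] = 6.8823; exercise value = 0.0000 ≤ continuation, so V_0 = 6.8823

$6.88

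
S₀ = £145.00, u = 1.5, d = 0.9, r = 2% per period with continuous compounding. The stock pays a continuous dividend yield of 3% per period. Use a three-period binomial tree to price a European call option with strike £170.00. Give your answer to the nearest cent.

£9.59

Per-period risk-free factor R = e^0.02 = 1.0202; dividend-adjusted growth = e^(0.02−0.03) = 0.9900.
Risk-neutral probability p = (0.9900 − 0.9)/(1.5 − 0.9) = 0.0900/0.6000 = 0.1501
Terminal stock prices: S_uuu = 489.4, S_uud = 293.6, S_udd = 176.2, S_ddd = 105.7
Terminal payoffs (S − K): max(319.4, 0) = 319.4, max(123.6, 0) = 123.6, max(6.175, 0) = 6.175, max(-64.29, 0) = 0
Node uu (S = 326.2): V_uu = e^(−0.02)·[0.1501·319.3750 + 0.8499·123.6250] = 149.9741
Node ud (S = 195.8): V_ud = e^(−0.02)·[0.1501·123.6250 + 0.8499·6.1750] = 23.3309
Node dd (S = 117.5): V_dd = e^(−0.02)·[0.1501·6.1750 + 0.8499·0.0000] = 0.9084
Node u (S = 217.5): V_u = e^(−0.02)·[0.1501·149.9741 + 0.8499·23.3309] = 41.4996
Node d (S = 130.5): V_d = e^(−0.02)·[0.1501·23.3309 + 0.8499·0.9084] = 4.1890
Node 0 (S = 145): V_0 = e^(−0.02)·[0.1501·41.4996 + 0.8499·4.1890] = 9.5949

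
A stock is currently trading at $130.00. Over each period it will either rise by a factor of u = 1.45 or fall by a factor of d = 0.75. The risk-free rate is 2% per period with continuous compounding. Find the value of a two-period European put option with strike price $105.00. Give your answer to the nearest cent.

$11.55

Risk-neutral probability p = (e^0.02 − 0.75)/(1.45 − 0.75) = 0.2702/0.7000 = 0.3860
Terminal stock prices: S_uu = 273.3, S_ud = 141.4, S_dd = 73.12
Terminal payoffs (K − S): max(-168.3, 0) = 0, max(-36.38, 0) = 0, max(31.88, 0) = 31.88
Node u (S = 188.5): V_u = e^(−0.02)·[0.3860·0.0000 + 0.6140·0.0000] = 0.0000
Node d (S = 97.5): V_d = e^(−0.02)·[0.3860·0.0000 + 0.6140·31.8750] = 19.1837
Node 0 (S = 130): V_0 = e^(−0.02)·[0.3860·0.0000 + 0.6140·19.1837] = 11.5455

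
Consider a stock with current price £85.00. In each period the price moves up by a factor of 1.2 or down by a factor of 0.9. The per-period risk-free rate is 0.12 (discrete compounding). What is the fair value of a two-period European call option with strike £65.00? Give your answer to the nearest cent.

£33.18

Risk-neutral probability p = (1 + 0.12 − 0.9)/(1.2 − 0.9) = 0.2200/0.3000 = 0.7333
Terminal stock prices: S_uu = 122.4, S_ud = 91.8, S_dd = 68.85
Terminal payoffs (S − K): max(57.4, 0) = 57.4, max(26.8, 0) = 26.8, max(3.85, 0) = 3.85
Node u (S = 102): V_u = 1/1.12·[0.7333·57.4000 + 0.2667·26.8000] = 43.9643
Node d (S = 76.5): V_d = 1/1.12·[0.7333·26.8000 + 0.2667·3.8500] = 18.4643
Node 0 (S = 85): V_0 = 1/1.12·[0.7333·43.9643 + 0.2667·18.4643] = 33.1824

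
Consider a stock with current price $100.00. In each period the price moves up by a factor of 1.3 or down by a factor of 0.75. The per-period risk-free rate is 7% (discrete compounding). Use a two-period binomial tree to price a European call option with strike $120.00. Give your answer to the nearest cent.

Risk-neutral probability p = (1 + 0.07 − 0.75)/(1.3 − 0.75) = 0.3200/0.5500 = 0.5818
Terminal stock prices: S_uu = 169, S_ud = 97.5, S_dd = 56.25
Terminal payoffs (S − K): max(49, 0) = 49, max(-22.5, 0) = 0, max(-63.75, 0) = 0
Node u (S = 130): V_u = 1/1.07·[0.5818·49.0000 + 0.4182·0.0000] = 26.6440
Node d (S = 75): V_d = 1/1.07·[0.5818·0.0000 + 0.4182·0.0000] = 0.0000
Node 0 (S = 100): V_0 = 1/1.07·[0.5818·26.6440 + 0.4182·0.0000] = 14.4878

$14.49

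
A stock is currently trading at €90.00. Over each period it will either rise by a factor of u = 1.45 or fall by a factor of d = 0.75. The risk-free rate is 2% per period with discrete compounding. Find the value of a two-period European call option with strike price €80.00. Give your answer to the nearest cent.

Risk-neutral probability p = (1 + 0.02 − 0.75)/(1.45 − 0.75) = 0.2700/0.7000 = 0.3857
Terminal stock prices: S_uu = 189.2, S_ud = 97.88, S_dd = 50.62
Terminal payoffs (S − K): max(109.2, 0) = 109.2, max(17.88, 0) = 17.88, max(-29.38, 0) = 0
Node u (S = 130.5): V_u = 1/1.02·[0.3857·109.2250 + 0.6143·17.8750] = 52.0686
Node d (S = 67.5): V_d = 1/1.02·[0.3857·17.8750 + 0.6143·0.0000] = 6.7595
Node 0 (S = 90): V_0 = 1/1.02·[0.3857·52.0686 + 0.6143·6.7595] = 23.7606

€23.76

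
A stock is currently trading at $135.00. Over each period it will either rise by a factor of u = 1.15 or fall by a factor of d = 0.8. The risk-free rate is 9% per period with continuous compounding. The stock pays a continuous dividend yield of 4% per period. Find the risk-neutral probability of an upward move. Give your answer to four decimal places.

Per-period risk-free factor R = e^0.09 = 1.0942; dividend-adjusted growth = e^(0.09−0.04) = 1.0513.
Risk-neutral probability p = (1.0513 − 0.8)/(1.15 − 0.8) = 0.2513/0.3500 = 0.7179

p = 0.7179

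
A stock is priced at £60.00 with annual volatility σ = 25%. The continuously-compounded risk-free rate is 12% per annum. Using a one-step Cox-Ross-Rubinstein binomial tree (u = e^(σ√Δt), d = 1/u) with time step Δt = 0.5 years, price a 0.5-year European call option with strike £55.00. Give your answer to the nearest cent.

CRR parameters: u = e^(σ√Δt) = e^(0.25·√0.5) = 1.1934, d = 1/u = 0.8380
Per-period rate: rΔt = 0.12·0.5 = 0.06, so R = e^0.06 = 1.0618
Risk-neutral probability p = (e^0.06 − 0.8380)/(1.1934 − 0.8380) = 0.2239/0.3554 = 0.6299
Terminal stock prices: S_u = 71.6, S_d = 50.28
Terminal payoffs (S − K): max(16.6, 0) = 16.6, max(-4.722, 0) = 0
Node 0 (S = 60): V_0 = e^(−0.06)·[0.6299·16.6019 + 0.3701·0.0000] = 9.8487

£9.85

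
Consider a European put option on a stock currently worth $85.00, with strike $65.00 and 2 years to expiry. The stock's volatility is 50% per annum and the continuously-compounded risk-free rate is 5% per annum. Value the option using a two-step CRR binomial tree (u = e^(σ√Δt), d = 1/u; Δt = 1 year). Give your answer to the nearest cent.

CRR parameters: u = e^(σ√Δt) = e^(0.5·√1) = 1.6487, d = 1/u = 0.6065
Per-period rate: rΔt = 0.05·1 = 0.05, so R = e^0.05 = 1.0513
Risk-neutral probability p = (e^0.05 − 0.6065)/(1.6487 − 0.6065) = 0.4447/1.0422 = 0.4267
Terminal stock prices: S_uu = 231.1, S_ud = 85, S_dd = 31.27
Terminal payoffs (K − S): max(-166.1, 0) = 0, max(-20, 0) = 0, max(33.73, 0) = 33.73
Node u (S = 140.1): V_u = e^(−0.05)·[0.4267·0.0000 + 0.5733·0.0000] = 0.0000
Node d (S = 51.56): V_d = e^(−0.05)·[0.4267·0.0000 + 0.5733·33.7302] = 18.3933
Node 0 (S = 85): V_0 = e^(−0.05)·[0.4267·0.0000 + 0.5733·18.3933] = 10.0300

$10.03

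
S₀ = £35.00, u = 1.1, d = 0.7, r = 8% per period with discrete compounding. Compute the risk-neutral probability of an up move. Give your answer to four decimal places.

p = 0.9500

Risk-neutral probability p = (1 + 0.08 − 0.7)/(1.1 − 0.7) = 0.3800/0.4000 = 0.9500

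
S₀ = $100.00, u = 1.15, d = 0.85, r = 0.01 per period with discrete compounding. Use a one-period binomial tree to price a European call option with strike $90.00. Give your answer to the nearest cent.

Risk-neutral probability p = (1 + 0.01 − 0.85)/(1.15 − 0.85) = 0.1600/0.3000 = 0.5333
Terminal stock prices: S_u = 115, S_d = 85
Terminal payoffs (S − K): max(25, 0) = 25, max(-5, 0) = 0
Node 0 (S = 100): V_0 = 1/1.01·[0.5333·25.0000 + 0.4667·0.0000] = 13.2013

$13.20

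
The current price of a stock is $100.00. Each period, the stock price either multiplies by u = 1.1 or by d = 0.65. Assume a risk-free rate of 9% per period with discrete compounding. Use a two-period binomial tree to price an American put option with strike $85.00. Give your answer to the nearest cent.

Risk-neutral probability p = (1 + 0.09 − 0.65)/(1.1 − 0.65) = 0.4400/0.4500 = 0.9778
Terminal stock prices: S_uu = 121, S_ud = 71.5, S_dd = 42.25
Terminal payoffs (K − S): max(-36, 0) = 0, max(13.5, 0) = 13.5, max(42.75, 0) = 42.75
Node u (S = 110): continuation = 1/1.09·[0.9778·0.0000 + 0.0222·13.5000] = 0.2752; exercise value = 0.0000 ≤ continuation, so V_u = 0.2752
Node d (S = 65): continuation = 1/1.09·[0.9778·13.5000 + 0.0222·42.7500] = 12.9817; exercise value = 20.0000 > continuation, so V_d = 20.0000 (exercise)
Node 0 (S = 100): continuation = 1/1.09·[0.9778·0.2752 + 0.0222·20.0000] = 0.6546; exercise value = 0.0000 ≤ continuation, so V_0 = 0.6546

$0.65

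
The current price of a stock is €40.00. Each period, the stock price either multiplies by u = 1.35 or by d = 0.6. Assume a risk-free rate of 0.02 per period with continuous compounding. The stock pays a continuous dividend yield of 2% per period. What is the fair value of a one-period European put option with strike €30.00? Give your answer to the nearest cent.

Per-period risk-free factor R = e^0.02 = 1.0202; dividend-adjusted growth = e^(0.02−0.02) = 1.0000.
Risk-neutral probability p = (1.0000 − 0.6)/(1.35 − 0.6) = 0.4000/0.7500 = 0.5333
Terminal stock prices: S_u = 54, S_d = 24
Terminal payoffs (K − S): max(-24, 0) = 0, max(6, 0) = 6
Node 0 (S = 40): V_0 = e^(−0.02)·[0.5333·0.0000 + 0.4667·6.0000] = 2.7446

€2.74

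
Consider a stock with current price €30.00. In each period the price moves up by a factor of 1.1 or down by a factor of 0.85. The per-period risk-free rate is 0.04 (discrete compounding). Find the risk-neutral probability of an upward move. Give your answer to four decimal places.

Risk-neutral probability p = (1 + 0.04 − 0.85)/(1.1 − 0.85) = 0.1900/0.2500 = 0.7600

p = 0.7600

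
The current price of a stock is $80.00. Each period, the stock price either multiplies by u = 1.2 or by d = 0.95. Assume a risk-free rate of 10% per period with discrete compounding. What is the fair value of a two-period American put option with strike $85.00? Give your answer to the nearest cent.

$5.00

Risk-neutral probability p = (1 + 0.1 − 0.95)/(1.2 − 0.95) = 0.1500/0.2500 = 0.6000
Terminal stock prices: S_uu = 115.2, S_ud = 91.2, S_dd = 72.2
Terminal payoffs (K − S): max(-30.2, 0) = 0, max(-6.2, 0) = 0, max(12.8, 0) = 12.8
Node u (S = 96): continuation = 1/1.1·[0.6000·0.0000 + 0.4000·0.0000] = 0.0000; exercise value = 0.0000 ≤ continuation, so V_u = 0.0000
Node d (S = 76): continuation = 1/1.1·[0.6000·0.0000 + 0.4000·12.8000] = 4.6545; exercise value = 9.0000 > continuation, so V_d = 9.0000 (exercise)
Node 0 (S = 80): continuation = 1/1.1·[0.6000·0.0000 + 0.4000·9.0000] = 3.2727; exercise value = 5.0000 > continuation, so V_0 = 5.0000 (exercise)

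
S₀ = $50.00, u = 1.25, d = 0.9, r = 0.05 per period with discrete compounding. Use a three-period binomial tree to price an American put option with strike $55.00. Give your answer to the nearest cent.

$5.97

Risk-neutral probability p = (1 + 0.05 − 0.9)/(1.25 − 0.9) = 0.1500/0.3500 = 0.4286
Terminal stock prices: S_uuu = 97.66, S_uud = 70.31, S_udd = 50.62, S_ddd = 36.45
Terminal payoffs (K − S): max(-42.66, 0) = 0, max(-15.31, 0) = 0, max(4.375, 0) = 4.375, max(18.55, 0) = 18.55
Node uu (S = 78.12): continuation = 1/1.05·[0.4286·0.0000 + 0.5714·0.0000] = 0.0000; exercise value = 0.0000 ≤ continuation, so V_uu = 0.0000
Node ud (S = 56.25): continuation = 1/1.05·[0.4286·0.0000 + 0.5714·4.3750] = 2.3810; exercise value = 0.0000 ≤ continuation, so V_ud = 2.3810
Node dd (S = 40.5): continuation = 1/1.05·[0.4286·4.3750 + 0.5714·18.5500] = 11.8810; exercise value = 14.5000 > continuation, so V_dd = 14.5000 (exercise)
Node u (S = 62.5): continuation = 1/1.05·[0.4286·0.0000 + 0.5714·2.3810] = 1.2958; exercise value = 0.0000 ≤ continuation, so V_u = 1.2958
Node d (S = 45): continuation = 1/1.05·[0.4286·2.3810 + 0.5714·14.5000] = 8.8630; exercise value = 10.0000 > continuation, so V_d = 10.0000 (exercise)
Node 0 (S = 50): continuation = 1/1.05·[0.4286·1.2958 + 0.5714·10.0000] = 5.9711; exercise value = 5.0000 ≤ continuation, so V_0 = 5.9711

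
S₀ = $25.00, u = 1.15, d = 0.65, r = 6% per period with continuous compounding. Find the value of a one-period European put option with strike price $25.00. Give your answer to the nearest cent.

Risk-neutral probability p = (e^0.06 − 0.65)/(1.15 − 0.65) = 0.4118/0.5000 = 0.8237
Terminal stock prices: S_u = 28.75, S_d = 16.25
Terminal payoffs (K − S): max(-3.75, 0) = 0, max(8.75, 0) = 8.75
Node 0 (S = 25): V_0 = e^(−0.06)·[0.8237·0.0000 + 0.1763·8.7500] = 1.4530

$1.45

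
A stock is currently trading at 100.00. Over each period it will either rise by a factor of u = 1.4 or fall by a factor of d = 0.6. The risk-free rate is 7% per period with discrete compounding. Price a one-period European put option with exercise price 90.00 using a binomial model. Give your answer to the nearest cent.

11.57

Risk-neutral probability p = (1 + 0.07 − 0.6)/(1.4 − 0.6) = 0.4700/0.8000 = 0.5875
Terminal stock prices: S_u = 140, S_d = 60
Terminal payoffs (K − S): max(-50, 0) = 0, max(30, 0) = 30
Node 0 (S = 100): V_0 = 1/1.07·[0.5875·0.0000 + 0.4125·30.0000] = 11.5654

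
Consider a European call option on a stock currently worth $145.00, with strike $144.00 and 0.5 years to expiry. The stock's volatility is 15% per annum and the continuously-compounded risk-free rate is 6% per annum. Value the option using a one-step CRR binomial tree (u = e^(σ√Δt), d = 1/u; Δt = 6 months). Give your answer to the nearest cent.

CRR parameters: u = e^(σ√Δt) = e^(0.15·√0.5) = 1.1119, d = 1/u = 0.8994
Per-period rate: rΔt = 0.06·0.5 = 0.03, so R = e^0.03 = 1.0305
Risk-neutral probability p = (e^0.03 − 0.8994)/(1.1119 − 0.8994) = 0.1311/0.2125 = 0.6168
Terminal stock prices: S_u = 161.2, S_d = 130.4
Terminal payoffs (S − K): max(17.22, 0) = 17.22, max(-13.59, 0) = 0
Node 0 (S = 145): V_0 = e^(−0.03)·[0.6168·17.2248 + 0.3832·0.0000] = 10.3103

$10.31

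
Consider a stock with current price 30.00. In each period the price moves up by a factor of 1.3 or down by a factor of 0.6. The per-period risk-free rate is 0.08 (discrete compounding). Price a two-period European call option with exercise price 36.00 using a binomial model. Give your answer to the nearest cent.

5.93

Risk-neutral probability p = (1 + 0.08 − 0.6)/(1.3 − 0.6) = 0.4800/0.7000 = 0.6857
Terminal stock prices: S_uu = 50.7, S_ud = 23.4, S_dd = 10.8
Terminal payoffs (S − K): max(14.7, 0) = 14.7, max(-12.6, 0) = 0, max(-25.2, 0) = 0
Node u (S = 39): V_u = 1/1.08·[0.6857·14.7000 + 0.3143·0.0000] = 9.3333
Node d (S = 18): V_d = 1/1.08·[0.6857·0.0000 + 0.3143·0.0000] = 0.0000
Node 0 (S = 30): V_0 = 1/1.08·[0.6857·9.3333 + 0.3143·0.0000] = 5.9259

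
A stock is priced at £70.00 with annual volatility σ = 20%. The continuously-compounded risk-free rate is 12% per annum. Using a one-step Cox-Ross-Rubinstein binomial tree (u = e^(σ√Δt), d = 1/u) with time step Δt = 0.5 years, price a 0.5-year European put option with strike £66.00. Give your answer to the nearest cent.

£1.56

CRR parameters: u = e^(σ√Δt) = e^(0.2·√0.5) = 1.1519, d = 1/u = 0.8681
Per-period rate: rΔt = 0.12·0.5 = 0.06, so R = e^0.06 = 1.0618
Risk-neutral probability p = (e^0.06 − 0.8681)/(1.1519 − 0.8681) = 0.1937/0.2838 = 0.6826
Terminal stock prices: S_u = 80.63, S_d = 60.77
Terminal payoffs (K − S): max(-14.63, 0) = 0, max(5.231, 0) = 5.231
Node 0 (S = 70): V_0 = e^(−0.06)·[0.6826·0.0000 + 0.3174·5.2314] = 1.5637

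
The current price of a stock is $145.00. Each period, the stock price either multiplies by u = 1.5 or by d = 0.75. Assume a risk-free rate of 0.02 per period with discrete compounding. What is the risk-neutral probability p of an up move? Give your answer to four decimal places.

Risk-neutral probability p = (1 + 0.02 − 0.75)/(1.5 − 0.75) = 0.2700/0.7500 = 0.3600

p = 0.3600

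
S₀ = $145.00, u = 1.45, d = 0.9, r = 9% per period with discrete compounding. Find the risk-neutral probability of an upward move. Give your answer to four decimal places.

Risk-neutral probability p = (1 + 0.09 − 0.9)/(1.45 − 0.9) = 0.1900/0.5500 = 0.3455

p = 0.3455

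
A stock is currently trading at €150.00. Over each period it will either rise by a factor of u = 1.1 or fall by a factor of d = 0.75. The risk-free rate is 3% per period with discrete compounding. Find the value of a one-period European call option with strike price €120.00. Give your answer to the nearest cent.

Risk-neutral probability p = (1 + 0.03 − 0.75)/(1.1 − 0.75) = 0.2800/0.3500 = 0.8000
Terminal stock prices: S_u = 165, S_d = 112.5
Terminal payoffs (S − K): max(45, 0) = 45, max(-7.5, 0) = 0
Node 0 (S = 150): V_0 = 1/1.03·[0.8000·45.0000 + 0.2000·0.0000] = 34.9515

€34.95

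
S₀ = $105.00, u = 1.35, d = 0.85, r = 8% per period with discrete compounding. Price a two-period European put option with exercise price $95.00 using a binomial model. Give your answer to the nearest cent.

$4.78

Risk-neutral probability p = (1 + 0.08 − 0.85)/(1.35 − 0.85) = 0.2300/0.5000 = 0.4600
Terminal stock prices: S_uu = 191.4, S_ud = 120.5, S_dd = 75.86
Terminal payoffs (K − S): max(-96.36, 0) = 0, max(-25.49, 0) = 0, max(19.14, 0) = 19.14
Node u (S = 141.8): V_u = 1/1.08·[0.4600·0.0000 + 0.5400·0.0000] = 0.0000
Node d (S = 89.25): V_d = 1/1.08·[0.4600·0.0000 + 0.5400·19.1375] = 9.5687
Node 0 (S = 105): V_0 = 1/1.08·[0.4600·0.0000 + 0.5400·9.5687] = 4.7844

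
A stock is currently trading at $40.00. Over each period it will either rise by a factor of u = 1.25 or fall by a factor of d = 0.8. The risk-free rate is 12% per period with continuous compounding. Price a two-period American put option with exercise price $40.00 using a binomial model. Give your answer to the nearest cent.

Risk-neutral probability p = (e^0.12 − 0.8)/(1.25 − 0.8) = 0.3275/0.4500 = 0.7278
Terminal stock prices: S_uu = 62.5, S_ud = 40, S_dd = 25.6
Terminal payoffs (K − S): max(-22.5, 0) = 0, max(0, 0) = 0, max(14.4, 0) = 14.4
Node u (S = 50): continuation = e^(−0.12)·[0.7278·0.0000 + 0.2722·0.0000] = 0.0000; exercise value = 0.0000 ≤ continuation, so V_u = 0.0000
Node d (S = 32): continuation = e^(−0.12)·[0.7278·0.0000 + 0.2722·14.4000] = 3.4768; exercise value = 8.0000 > continuation, so V_d = 8.0000 (exercise)
Node 0 (S = 40): continuation = e^(−0.12)·[0.7278·0.0000 + 0.2722·8.0000] = 1.9316; exercise value = 0.0000 ≤ continuation, so V_0 = 1.9316

$1.93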